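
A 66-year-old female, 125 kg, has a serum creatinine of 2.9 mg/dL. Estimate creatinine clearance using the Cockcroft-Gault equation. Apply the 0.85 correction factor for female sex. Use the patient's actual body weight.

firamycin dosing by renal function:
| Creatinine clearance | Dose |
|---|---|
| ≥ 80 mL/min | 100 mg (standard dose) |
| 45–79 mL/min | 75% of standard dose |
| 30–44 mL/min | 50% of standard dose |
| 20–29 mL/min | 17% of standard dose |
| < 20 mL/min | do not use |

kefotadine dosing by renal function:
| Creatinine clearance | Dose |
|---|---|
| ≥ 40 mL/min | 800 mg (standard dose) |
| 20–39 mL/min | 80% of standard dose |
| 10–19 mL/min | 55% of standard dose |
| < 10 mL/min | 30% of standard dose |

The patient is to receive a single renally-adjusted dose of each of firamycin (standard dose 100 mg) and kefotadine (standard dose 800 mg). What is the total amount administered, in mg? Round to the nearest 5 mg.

690 mg

CrCl = (140 − 66) × 125 / (72 × 2.9) × 0.85 = 9250.0 / 208.80 × 0.85 ≈ 37.7 mL/min
CrCl ≈ 38 mL/min.
firamycin: 30–44 mL/min → 50% of 100 mg = 50 mg.
kefotadine: 20–39 mL/min → 80% of 800 mg = 640 mg.
Total = 50 + 640 = 690 mg.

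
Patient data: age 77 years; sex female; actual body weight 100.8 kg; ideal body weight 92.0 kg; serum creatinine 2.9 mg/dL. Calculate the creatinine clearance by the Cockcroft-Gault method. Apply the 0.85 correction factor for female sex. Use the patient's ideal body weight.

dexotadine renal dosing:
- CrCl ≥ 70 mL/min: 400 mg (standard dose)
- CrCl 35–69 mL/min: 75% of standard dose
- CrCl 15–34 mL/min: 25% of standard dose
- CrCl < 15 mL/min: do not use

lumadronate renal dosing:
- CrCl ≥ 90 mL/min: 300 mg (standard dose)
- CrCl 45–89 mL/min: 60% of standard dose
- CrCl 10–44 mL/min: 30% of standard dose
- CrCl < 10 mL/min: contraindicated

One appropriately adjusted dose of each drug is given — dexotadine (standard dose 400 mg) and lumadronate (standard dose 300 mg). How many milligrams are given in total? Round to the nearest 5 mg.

CrCl = (140 − 77) × 92 / (72 × 2.9) × 0.85 = 5796.0 / 208.80 × 0.85 ≈ 23.6 mL/min
CrCl ≈ 24 mL/min.
dexotadine: 15–34 mL/min → 25% of 400 mg = 100 mg.
lumadronate: 10–44 mL/min → 30% of 300 mg = 90 mg.
Total = 100 + 90 = 190 mg.

190 mg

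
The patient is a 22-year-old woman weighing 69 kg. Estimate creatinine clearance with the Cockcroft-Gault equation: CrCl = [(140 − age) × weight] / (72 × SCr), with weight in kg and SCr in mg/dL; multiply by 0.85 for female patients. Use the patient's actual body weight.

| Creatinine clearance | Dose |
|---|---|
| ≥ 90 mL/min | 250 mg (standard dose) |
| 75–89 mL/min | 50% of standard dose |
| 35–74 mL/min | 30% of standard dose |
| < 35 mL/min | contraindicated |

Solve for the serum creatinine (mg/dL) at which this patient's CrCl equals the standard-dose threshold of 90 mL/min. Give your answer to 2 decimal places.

1.07 mg/dL

Standard dose requires CrCl ≥ 90 mL/min.
Set (140 − 22) × 69 × 0.85 / (72 × SCr) = 90
SCr = (140 − 22) × 69 × 0.85 / (72 × 90) = 1.068 mg/dL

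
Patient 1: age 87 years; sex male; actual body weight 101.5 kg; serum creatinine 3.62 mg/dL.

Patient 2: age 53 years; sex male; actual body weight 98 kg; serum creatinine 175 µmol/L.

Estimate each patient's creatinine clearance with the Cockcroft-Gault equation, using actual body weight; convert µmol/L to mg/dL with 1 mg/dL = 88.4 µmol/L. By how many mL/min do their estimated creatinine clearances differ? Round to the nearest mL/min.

39 mL/min

Patient 1: CrCl = (140 − 87) × 101.5 / (72 × 3.62) = 5379.5 / 260.64 ≈ 20.6 mL/min
Patient 2: SCr = 175 / 88.4 = 1.98 mg/dL
Patient 2: CrCl = (140 − 53) × 98 / (72 × 1.98) = 8526.0 / 142.56 ≈ 59.8 mL/min
|20.6 − 59.8| = 39.2 mL/min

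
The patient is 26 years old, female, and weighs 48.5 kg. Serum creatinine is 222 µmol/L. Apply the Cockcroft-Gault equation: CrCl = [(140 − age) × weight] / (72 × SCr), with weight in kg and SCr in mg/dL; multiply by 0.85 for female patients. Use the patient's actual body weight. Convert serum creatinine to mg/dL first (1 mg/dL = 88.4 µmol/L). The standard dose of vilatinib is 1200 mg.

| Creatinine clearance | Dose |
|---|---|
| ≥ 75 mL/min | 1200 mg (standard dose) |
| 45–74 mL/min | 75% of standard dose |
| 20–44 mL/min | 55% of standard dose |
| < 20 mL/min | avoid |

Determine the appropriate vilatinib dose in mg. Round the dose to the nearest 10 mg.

660 mg

SCr = 222 / 88.4 = 2.511 mg/dL
CrCl = (140 − 26) × 48.5 / (72 × 2.511) × 0.85 = 5529.0 / 180.79 × 0.85 ≈ 26.0 mL/min
CrCl ≈ 26 mL/min → bracket 20–44 mL/min.
55% of 1200 mg = 660 mg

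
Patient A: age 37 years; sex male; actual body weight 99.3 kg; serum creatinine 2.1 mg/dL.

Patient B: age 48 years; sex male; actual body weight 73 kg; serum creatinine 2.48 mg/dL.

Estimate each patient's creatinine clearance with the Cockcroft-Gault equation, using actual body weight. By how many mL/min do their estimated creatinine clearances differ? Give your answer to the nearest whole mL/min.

Patient A: CrCl = (140 − 37) × 99.3 / (72 × 2.1) = 10227.9 / 151.20 ≈ 67.6 mL/min
Patient B: CrCl = (140 − 48) × 73 / (72 × 2.48) = 6716.0 / 178.56 ≈ 37.6 mL/min
|67.6 − 37.6| = 30.0 mL/min

30 mL/min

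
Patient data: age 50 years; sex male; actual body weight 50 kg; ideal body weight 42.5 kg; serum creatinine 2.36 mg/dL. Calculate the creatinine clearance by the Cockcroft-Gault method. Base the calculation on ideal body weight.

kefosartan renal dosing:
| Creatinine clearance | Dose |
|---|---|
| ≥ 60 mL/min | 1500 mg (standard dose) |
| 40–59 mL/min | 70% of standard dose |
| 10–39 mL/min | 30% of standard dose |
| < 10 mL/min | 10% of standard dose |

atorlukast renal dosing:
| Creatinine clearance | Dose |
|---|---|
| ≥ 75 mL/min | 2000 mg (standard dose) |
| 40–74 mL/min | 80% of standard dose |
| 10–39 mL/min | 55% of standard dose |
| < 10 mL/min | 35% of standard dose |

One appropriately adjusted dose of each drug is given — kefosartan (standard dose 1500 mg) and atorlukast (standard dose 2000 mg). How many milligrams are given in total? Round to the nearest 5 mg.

CrCl = (140 − 50) × 42.5 / (72 × 2.36) = 3825.0 / 169.92 ≈ 22.5 mL/min
CrCl ≈ 23 mL/min.
kefosartan: 10–39 mL/min → 30% of 1500 mg = 450 mg.
atorlukast: 10–39 mL/min → 55% of 2000 mg = 1100 mg.
Total = 450 + 1100 = 1550 mg.

1550 mg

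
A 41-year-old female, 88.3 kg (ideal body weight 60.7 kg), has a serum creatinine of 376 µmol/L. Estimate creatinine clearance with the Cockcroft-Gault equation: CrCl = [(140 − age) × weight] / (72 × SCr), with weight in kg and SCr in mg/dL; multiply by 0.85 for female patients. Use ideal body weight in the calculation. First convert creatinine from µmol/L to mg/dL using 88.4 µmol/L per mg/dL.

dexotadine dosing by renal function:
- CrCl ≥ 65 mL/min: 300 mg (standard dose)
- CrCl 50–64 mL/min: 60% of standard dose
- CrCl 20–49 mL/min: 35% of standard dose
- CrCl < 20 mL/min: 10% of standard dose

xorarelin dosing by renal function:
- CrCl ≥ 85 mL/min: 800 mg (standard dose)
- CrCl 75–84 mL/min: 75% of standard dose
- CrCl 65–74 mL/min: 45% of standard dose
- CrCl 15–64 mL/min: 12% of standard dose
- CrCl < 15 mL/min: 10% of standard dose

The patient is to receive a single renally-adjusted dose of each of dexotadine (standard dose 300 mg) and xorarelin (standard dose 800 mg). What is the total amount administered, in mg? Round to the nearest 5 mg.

125 mg

SCr = 376 / 88.4 = 4.253 mg/dL
CrCl = (140 − 41) × 60.7 / (72 × 4.253) × 0.85 = 6009.3 / 306.22 × 0.85 ≈ 16.7 mL/min
CrCl ≈ 17 mL/min.
dexotadine: < 20 mL/min → 10% of 300 mg = 30 mg.
xorarelin: 15–64 mL/min → 12% of 800 mg = 96 mg.
Total = 30 + 96 = 126 mg.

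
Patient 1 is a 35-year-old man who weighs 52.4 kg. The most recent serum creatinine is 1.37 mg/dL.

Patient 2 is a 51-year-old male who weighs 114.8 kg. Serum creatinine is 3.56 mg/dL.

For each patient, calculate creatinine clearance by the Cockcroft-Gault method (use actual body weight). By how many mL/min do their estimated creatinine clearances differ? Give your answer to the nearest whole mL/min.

Patient 1: CrCl = (140 − 35) × 52.4 / (72 × 1.37) = 5502.0 / 98.64 ≈ 55.8 mL/min
Patient 2: CrCl = (140 − 51) × 114.8 / (72 × 3.56) = 10217.2 / 256.32 ≈ 39.9 mL/min
|55.8 − 39.9| = 15.9 mL/min

16 mL/min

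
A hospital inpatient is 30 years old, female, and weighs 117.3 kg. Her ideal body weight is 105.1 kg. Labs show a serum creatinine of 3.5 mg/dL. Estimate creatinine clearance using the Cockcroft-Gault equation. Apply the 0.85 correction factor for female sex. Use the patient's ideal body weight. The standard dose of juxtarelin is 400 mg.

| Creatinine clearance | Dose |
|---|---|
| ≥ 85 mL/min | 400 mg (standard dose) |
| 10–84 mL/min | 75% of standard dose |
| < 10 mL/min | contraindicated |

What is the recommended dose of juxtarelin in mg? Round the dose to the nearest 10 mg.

CrCl = (140 − 30) × 105.1 / (72 × 3.5) × 0.85 = 11561.0 / 252.00 × 0.85 ≈ 39.0 mL/min
CrCl ≈ 39 mL/min → bracket 10–84 mL/min.
75% of 400 mg = 300 mg

300 mg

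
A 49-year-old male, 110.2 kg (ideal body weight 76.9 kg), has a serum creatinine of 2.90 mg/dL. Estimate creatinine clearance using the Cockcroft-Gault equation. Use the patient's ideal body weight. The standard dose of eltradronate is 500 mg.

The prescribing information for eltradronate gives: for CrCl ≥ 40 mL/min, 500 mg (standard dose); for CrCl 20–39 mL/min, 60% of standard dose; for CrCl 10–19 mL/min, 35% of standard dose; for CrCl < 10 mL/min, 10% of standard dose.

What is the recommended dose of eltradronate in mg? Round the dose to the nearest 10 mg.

300 mg

CrCl = (140 − 49) × 76.9 / (72 × 2.9) = 6997.9 / 208.80 ≈ 33.5 mL/min
CrCl ≈ 34 mL/min → bracket 20–39 mL/min.
60% of 500 mg = 300 mg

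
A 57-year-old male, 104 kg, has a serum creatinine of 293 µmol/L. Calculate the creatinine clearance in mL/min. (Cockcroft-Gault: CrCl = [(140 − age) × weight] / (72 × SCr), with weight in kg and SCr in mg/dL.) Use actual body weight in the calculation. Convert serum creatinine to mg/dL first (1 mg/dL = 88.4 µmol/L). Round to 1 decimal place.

SCr = 293 / 88.4 = 3.314 mg/dL
CrCl = (140 − 57) × 104 / (72 × 3.314) = 8632.0 / 238.61 ≈ 36.2 mL/min

36.2 mL/min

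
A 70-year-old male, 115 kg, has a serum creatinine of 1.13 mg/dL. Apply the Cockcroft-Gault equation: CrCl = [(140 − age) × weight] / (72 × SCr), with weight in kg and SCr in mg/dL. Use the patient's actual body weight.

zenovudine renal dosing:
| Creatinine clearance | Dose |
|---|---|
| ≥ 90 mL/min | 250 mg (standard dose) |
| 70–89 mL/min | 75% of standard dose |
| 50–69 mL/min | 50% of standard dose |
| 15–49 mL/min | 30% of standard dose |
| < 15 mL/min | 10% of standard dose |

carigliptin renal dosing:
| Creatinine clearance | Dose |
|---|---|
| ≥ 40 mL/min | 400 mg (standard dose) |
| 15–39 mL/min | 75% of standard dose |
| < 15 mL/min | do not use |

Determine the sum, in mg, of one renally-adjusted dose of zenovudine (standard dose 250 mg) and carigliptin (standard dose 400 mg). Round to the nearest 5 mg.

650 mg

CrCl = (140 − 70) × 115 / (72 × 1.13) = 8050.0 / 81.36 ≈ 98.9 mL/min
CrCl ≈ 99 mL/min.
zenovudine: ≥ 90 mL/min → 100% of 250 mg = 250 mg.
carigliptin: ≥ 40 mL/min → 100% of 400 mg = 400 mg.
Total = 250 + 400 = 650 mg.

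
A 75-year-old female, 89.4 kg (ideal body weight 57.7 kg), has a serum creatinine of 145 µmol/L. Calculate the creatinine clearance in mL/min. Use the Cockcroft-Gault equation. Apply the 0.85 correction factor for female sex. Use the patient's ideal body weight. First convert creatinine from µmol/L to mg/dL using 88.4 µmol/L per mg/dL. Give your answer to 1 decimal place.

SCr = 145 / 88.4 = 1.64 mg/dL
CrCl = (140 − 75) × 57.7 / (72 × 1.64) × 0.85 = 3750.5 / 118.08 × 0.85 ≈ 27.0 mL/min

27.0 mL/min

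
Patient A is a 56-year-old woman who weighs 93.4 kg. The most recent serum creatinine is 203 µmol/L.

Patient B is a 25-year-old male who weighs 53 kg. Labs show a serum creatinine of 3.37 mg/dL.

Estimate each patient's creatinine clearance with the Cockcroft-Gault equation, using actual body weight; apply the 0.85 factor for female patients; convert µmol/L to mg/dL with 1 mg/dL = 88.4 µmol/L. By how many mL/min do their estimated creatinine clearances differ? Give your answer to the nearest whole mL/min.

15 mL/min

Patient A: SCr = 203 / 88.4 = 2.296 mg/dL
Patient A: CrCl = (140 − 56) × 93.4 / (72 × 2.296) × 0.85 = 7845.6 / 165.31 × 0.85 ≈ 40.3 mL/min
Patient B: CrCl = (140 − 25) × 53 / (72 × 3.37) = 6095.0 / 242.64 ≈ 25.1 mL/min
|40.3 − 25.1| = 15.2 mL/min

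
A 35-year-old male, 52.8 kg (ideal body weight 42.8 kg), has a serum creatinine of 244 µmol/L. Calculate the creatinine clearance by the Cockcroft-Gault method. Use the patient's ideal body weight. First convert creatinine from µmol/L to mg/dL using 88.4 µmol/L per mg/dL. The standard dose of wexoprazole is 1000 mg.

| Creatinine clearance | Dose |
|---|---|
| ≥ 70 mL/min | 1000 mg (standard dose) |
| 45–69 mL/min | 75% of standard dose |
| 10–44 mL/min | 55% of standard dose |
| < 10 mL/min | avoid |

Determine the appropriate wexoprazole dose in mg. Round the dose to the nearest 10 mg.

550 mg

SCr = 244 / 88.4 = 2.76 mg/dL
CrCl = (140 − 35) × 42.8 / (72 × 2.76) = 4494.0 / 198.72 ≈ 22.6 mL/min
CrCl ≈ 23 mL/min → bracket 10–44 mL/min.
55% of 1000 mg = 550 mg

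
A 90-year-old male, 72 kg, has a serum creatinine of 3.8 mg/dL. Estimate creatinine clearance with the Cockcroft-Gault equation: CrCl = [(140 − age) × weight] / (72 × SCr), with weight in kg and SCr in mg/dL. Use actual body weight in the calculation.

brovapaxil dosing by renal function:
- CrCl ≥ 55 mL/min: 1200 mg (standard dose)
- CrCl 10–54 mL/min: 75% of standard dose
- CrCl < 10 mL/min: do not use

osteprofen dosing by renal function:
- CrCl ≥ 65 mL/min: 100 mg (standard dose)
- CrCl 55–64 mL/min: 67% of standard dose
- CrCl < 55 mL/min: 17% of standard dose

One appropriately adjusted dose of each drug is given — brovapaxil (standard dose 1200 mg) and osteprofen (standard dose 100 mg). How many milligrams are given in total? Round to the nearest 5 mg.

CrCl = (140 − 90) × 72 / (72 × 3.8) = 3600.0 / 273.60 ≈ 13.2 mL/min
CrCl ≈ 13 mL/min.
brovapaxil: 10–54 mL/min → 75% of 1200 mg = 900 mg.
osteprofen: < 55 mL/min → 17% of 100 mg = 17 mg.
Total = 900 + 17 = 917 mg.

915 mg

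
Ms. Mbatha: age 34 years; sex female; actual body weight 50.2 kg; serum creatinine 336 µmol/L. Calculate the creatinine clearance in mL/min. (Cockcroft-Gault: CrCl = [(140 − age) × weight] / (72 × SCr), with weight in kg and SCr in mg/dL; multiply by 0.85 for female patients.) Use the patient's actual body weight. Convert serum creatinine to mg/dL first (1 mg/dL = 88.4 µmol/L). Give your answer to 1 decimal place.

16.5 mL/min

SCr = 336 / 88.4 = 3.801 mg/dL
CrCl = (140 − 34) × 50.2 / (72 × 3.801) × 0.85 = 5321.2 / 273.67 × 0.85 ≈ 16.5 mL/min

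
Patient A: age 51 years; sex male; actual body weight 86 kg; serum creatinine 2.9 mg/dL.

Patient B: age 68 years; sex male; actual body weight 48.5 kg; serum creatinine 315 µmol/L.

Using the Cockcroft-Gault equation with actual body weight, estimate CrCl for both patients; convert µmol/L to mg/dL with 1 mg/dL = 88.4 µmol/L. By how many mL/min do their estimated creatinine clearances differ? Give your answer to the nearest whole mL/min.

Patient A: CrCl = (140 − 51) × 86 / (72 × 2.9) = 7654.0 / 208.80 ≈ 36.7 mL/min
Patient B: SCr = 315 / 88.4 = 3.563 mg/dL
Patient B: CrCl = (140 − 68) × 48.5 / (72 × 3.563) = 3492.0 / 256.54 ≈ 13.6 mL/min
|36.7 − 13.6| = 23.1 mL/min

23 mL/min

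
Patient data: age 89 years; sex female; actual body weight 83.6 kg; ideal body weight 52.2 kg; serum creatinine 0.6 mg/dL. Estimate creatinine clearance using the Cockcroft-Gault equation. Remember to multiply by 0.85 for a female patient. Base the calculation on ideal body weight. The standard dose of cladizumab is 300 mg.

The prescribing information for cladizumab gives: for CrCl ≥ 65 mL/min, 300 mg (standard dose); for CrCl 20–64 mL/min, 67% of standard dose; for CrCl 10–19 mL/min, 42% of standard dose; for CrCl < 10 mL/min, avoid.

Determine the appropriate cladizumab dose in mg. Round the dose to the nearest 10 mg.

CrCl = (140 − 89) × 52.2 / (72 × 0.6) × 0.85 = 2662.2 / 43.20 × 0.85 ≈ 52.4 mL/min
CrCl ≈ 52 mL/min → bracket 20–64 mL/min.
67% of 300 mg = 201 mg → 200 mg

200 mg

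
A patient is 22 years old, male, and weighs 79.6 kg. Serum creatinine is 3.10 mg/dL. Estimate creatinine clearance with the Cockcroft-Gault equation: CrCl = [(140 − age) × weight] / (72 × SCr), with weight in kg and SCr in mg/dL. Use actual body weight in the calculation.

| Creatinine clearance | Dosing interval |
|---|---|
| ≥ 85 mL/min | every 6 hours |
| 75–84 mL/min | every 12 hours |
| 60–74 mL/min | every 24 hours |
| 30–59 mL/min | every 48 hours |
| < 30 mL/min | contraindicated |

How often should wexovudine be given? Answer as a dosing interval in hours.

CrCl = (140 − 22) × 79.6 / (72 × 3.1) = 9392.8 / 223.20 ≈ 42.1 mL/min
CrCl ≈ 42 mL/min → bracket 30–59 mL/min → every 48 hours.

every 48 hours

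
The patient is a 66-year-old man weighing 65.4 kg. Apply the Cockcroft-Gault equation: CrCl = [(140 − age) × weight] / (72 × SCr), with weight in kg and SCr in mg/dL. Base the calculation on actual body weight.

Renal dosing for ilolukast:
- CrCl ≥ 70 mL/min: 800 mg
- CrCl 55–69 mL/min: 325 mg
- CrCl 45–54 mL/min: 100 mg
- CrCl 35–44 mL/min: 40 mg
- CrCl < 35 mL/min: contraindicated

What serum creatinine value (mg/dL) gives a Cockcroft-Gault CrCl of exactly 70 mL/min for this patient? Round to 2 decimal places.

Standard dose requires CrCl ≥ 70 mL/min.
Set (140 − 66) × 65.4 / (72 × SCr) = 70
SCr = (140 − 66) × 65.4 / (72 × 70) = 0.960 mg/dL

0.96 mg/dL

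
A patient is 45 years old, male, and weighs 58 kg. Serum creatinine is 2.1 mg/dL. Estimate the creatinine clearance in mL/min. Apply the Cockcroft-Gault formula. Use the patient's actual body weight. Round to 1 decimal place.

CrCl = (140 − 45) × 58 / (72 × 2.1) = 5510.0 / 151.20 ≈ 36.4 mL/min

36.4 mL/min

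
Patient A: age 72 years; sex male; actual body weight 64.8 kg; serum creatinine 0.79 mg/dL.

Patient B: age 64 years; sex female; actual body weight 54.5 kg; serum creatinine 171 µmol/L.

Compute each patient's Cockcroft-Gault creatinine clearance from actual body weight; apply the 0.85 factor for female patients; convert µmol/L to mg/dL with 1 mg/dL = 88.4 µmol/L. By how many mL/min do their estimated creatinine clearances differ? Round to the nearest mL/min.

Patient A: CrCl = (140 − 72) × 64.8 / (72 × 0.79) = 4406.4 / 56.88 ≈ 77.5 mL/min
Patient B: SCr = 171 / 88.4 = 1.934 mg/dL
Patient B: CrCl = (140 − 64) × 54.5 / (72 × 1.934) × 0.85 = 4142.0 / 139.25 × 0.85 ≈ 25.3 mL/min
|77.5 − 25.3| = 52.2 mL/min

52 mL/min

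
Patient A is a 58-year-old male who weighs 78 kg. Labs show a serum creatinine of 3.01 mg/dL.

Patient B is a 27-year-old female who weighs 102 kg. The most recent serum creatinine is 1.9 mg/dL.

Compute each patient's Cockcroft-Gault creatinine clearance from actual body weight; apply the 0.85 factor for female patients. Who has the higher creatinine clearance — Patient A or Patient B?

Patient B

Patient A: CrCl = (140 − 58) × 78 / (72 × 3.01) = 6396.0 / 216.72 ≈ 29.5 mL/min
Patient B: CrCl = (140 − 27) × 102 / (72 × 1.9) × 0.85 = 11526.0 / 136.80 × 0.85 ≈ 71.6 mL/min
29.5 vs 71.6 mL/min → Patient B is higher.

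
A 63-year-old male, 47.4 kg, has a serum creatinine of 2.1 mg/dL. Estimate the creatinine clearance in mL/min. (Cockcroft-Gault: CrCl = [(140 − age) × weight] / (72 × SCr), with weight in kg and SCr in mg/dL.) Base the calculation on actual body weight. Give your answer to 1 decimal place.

24.1 mL/min

CrCl = (140 − 63) × 47.4 / (72 × 2.1) = 3649.8 / 151.20 ≈ 24.1 mL/min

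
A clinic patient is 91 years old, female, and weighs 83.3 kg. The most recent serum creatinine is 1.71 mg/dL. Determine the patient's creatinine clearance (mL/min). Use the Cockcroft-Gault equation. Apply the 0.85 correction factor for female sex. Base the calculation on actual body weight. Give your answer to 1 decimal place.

28.2 mL/min

CrCl = (140 − 91) × 83.3 / (72 × 1.71) × 0.85 = 4081.7 / 123.12 × 0.85 ≈ 28.2 mL/min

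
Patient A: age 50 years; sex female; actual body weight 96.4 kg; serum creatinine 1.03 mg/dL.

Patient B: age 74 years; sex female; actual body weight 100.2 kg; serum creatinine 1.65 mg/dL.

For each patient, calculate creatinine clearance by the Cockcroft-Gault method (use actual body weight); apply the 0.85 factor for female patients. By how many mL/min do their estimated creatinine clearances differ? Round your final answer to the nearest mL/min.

52 mL/min

Patient A: CrCl = (140 − 50) × 96.4 / (72 × 1.03) × 0.85 = 8676.0 / 74.16 × 0.85 ≈ 99.4 mL/min
Patient B: CrCl = (140 − 74) × 100.2 / (72 × 1.65) × 0.85 = 6613.2 / 118.80 × 0.85 ≈ 47.3 mL/min
|99.4 − 47.3| = 52.1 mL/min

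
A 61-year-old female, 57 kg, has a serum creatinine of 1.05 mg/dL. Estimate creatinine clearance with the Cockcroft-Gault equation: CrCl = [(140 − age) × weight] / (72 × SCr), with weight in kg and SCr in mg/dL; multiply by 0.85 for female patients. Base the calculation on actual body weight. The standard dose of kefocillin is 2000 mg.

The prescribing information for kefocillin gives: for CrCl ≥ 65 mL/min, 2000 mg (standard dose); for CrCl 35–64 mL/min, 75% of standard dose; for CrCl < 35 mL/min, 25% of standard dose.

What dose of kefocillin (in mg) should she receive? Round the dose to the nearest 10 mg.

1500 mg

CrCl = (140 − 61) × 57 / (72 × 1.05) × 0.85 = 4503.0 / 75.60 × 0.85 ≈ 50.6 mL/min
CrCl ≈ 51 mL/min → bracket 35–64 mL/min.
75% of 2000 mg = 1500 mg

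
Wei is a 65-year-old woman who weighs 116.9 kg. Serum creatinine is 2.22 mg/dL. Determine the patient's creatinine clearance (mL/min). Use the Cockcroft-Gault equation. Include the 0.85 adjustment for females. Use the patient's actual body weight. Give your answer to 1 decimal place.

CrCl = (140 − 65) × 116.9 / (72 × 2.22) × 0.85 = 8767.5 / 159.84 × 0.85 ≈ 46.6 mL/min

46.6 mL/min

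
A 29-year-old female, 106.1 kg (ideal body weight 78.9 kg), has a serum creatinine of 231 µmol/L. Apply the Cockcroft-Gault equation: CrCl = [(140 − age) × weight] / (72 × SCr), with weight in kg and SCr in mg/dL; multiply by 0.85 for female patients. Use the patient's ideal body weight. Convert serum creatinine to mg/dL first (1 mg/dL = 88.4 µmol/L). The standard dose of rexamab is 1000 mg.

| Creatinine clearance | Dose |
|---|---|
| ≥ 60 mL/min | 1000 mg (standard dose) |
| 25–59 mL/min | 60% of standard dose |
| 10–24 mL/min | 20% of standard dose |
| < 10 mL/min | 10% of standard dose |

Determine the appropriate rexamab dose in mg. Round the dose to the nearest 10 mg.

600 mg

SCr = 231 / 88.4 = 2.613 mg/dL
CrCl = (140 − 29) × 78.9 / (72 × 2.613) × 0.85 = 8757.9 / 188.14 × 0.85 ≈ 39.6 mL/min
CrCl ≈ 40 mL/min → bracket 25–59 mL/min.
60% of 1000 mg = 600 mg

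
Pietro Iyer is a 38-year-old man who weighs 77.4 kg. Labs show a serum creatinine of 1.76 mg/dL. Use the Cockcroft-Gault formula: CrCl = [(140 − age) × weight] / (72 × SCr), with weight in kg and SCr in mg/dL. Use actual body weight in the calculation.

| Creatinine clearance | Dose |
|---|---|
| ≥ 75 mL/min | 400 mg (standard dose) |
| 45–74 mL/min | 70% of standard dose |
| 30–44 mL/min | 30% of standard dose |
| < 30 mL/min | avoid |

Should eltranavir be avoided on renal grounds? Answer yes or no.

CrCl = (140 − 38) × 77.4 / (72 × 1.76) = 7894.8 / 126.72 ≈ 62.3 mL/min
CrCl ≈ 62 mL/min, which is ≥ 30 mL/min.

no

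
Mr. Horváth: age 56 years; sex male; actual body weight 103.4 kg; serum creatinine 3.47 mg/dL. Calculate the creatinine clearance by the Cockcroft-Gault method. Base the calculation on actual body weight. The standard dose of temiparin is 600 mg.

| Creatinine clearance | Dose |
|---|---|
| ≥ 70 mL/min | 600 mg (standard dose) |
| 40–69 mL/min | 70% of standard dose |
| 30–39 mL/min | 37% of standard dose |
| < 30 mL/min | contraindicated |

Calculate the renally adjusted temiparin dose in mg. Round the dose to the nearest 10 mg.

CrCl = (140 − 56) × 103.4 / (72 × 3.47) = 8685.6 / 249.84 ≈ 34.8 mL/min
CrCl ≈ 35 mL/min → bracket 30–39 mL/min.
37% of 600 mg = 222 mg → 220 mg

220 mg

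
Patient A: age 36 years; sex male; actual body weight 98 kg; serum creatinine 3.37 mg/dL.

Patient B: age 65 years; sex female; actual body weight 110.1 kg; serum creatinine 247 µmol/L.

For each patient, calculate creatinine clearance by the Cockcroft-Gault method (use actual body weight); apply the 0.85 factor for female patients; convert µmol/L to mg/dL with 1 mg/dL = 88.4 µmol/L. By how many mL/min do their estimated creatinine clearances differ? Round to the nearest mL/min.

Patient A: CrCl = (140 − 36) × 98 / (72 × 3.37) = 10192.0 / 242.64 ≈ 42.0 mL/min
Patient B: SCr = 247 / 88.4 = 2.794 mg/dL
Patient B: CrCl = (140 − 65) × 110.1 / (72 × 2.794) × 0.85 = 8257.5 / 201.17 × 0.85 ≈ 34.9 mL/min
|42.0 − 34.9| = 7.1 mL/min

7 mL/min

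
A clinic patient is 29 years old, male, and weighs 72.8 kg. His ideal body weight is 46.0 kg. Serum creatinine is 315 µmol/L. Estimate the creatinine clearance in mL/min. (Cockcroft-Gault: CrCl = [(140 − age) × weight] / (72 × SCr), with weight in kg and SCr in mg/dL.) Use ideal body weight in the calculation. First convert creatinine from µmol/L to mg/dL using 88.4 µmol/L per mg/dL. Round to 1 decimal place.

19.9 mL/min

SCr = 315 / 88.4 = 3.563 mg/dL
CrCl = (140 − 29) × 46 / (72 × 3.563) = 5106.0 / 256.54 ≈ 19.9 mL/min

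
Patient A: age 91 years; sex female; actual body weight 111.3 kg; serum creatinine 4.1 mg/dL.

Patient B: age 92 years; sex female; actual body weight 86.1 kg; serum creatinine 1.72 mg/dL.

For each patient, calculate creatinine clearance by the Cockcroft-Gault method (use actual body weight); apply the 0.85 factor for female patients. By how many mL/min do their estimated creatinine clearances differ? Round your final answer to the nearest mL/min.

13 mL/min

Patient A: CrCl = (140 − 91) × 111.3 / (72 × 4.1) × 0.85 = 5453.7 / 295.20 × 0.85 ≈ 15.7 mL/min
Patient B: CrCl = (140 − 92) × 86.1 / (72 × 1.72) × 0.85 = 4132.8 / 123.84 × 0.85 ≈ 28.4 mL/min
|15.7 − 28.4| = 12.7 mL/min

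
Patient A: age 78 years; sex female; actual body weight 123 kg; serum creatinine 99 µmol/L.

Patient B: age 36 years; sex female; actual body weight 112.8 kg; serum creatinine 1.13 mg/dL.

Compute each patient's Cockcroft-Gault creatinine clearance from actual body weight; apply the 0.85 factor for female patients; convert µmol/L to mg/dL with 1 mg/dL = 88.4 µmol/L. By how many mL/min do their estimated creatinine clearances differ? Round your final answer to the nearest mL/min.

Patient A: SCr = 99 / 88.4 = 1.12 mg/dL
Patient A: CrCl = (140 − 78) × 123 / (72 × 1.12) × 0.85 = 7626.0 / 80.64 × 0.85 ≈ 80.4 mL/min
Patient B: CrCl = (140 − 36) × 112.8 / (72 × 1.13) × 0.85 = 11731.2 / 81.36 × 0.85 ≈ 122.6 mL/min
|80.4 − 122.6| = 42.2 mL/min

42 mL/min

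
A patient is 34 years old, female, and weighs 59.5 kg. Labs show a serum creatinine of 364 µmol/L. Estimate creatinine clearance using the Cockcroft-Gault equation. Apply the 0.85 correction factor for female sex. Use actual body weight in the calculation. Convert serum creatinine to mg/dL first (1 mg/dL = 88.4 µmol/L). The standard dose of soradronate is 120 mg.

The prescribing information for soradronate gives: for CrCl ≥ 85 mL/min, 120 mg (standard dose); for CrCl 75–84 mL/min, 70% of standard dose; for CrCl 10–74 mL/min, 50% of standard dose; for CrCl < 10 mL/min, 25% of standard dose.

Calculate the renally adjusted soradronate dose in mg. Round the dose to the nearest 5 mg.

60 mg

SCr = 364 / 88.4 = 4.118 mg/dL
CrCl = (140 − 34) × 59.5 / (72 × 4.118) × 0.85 = 6307.0 / 296.50 × 0.85 ≈ 18.1 mL/min
CrCl ≈ 18 mL/min → bracket 10–74 mL/min.
50% of 120 mg = 60 mg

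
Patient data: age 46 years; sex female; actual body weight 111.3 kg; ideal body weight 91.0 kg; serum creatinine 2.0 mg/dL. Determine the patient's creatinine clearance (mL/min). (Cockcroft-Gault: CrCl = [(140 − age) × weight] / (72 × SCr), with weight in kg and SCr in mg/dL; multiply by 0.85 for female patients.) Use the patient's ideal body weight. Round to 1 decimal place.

50.5 mL/min

CrCl = (140 − 46) × 91 / (72 × 2) × 0.85 = 8554.0 / 144.00 × 0.85 ≈ 50.5 mL/min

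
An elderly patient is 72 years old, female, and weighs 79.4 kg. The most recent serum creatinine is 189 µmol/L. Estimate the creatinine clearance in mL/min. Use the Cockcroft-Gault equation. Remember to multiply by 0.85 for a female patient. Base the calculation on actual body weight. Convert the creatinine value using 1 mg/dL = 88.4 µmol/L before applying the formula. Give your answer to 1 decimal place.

29.8 mL/min

SCr = 189 / 88.4 = 2.138 mg/dL
CrCl = (140 − 72) × 79.4 / (72 × 2.138) × 0.85 = 5399.2 / 153.94 × 0.85 ≈ 29.8 mL/min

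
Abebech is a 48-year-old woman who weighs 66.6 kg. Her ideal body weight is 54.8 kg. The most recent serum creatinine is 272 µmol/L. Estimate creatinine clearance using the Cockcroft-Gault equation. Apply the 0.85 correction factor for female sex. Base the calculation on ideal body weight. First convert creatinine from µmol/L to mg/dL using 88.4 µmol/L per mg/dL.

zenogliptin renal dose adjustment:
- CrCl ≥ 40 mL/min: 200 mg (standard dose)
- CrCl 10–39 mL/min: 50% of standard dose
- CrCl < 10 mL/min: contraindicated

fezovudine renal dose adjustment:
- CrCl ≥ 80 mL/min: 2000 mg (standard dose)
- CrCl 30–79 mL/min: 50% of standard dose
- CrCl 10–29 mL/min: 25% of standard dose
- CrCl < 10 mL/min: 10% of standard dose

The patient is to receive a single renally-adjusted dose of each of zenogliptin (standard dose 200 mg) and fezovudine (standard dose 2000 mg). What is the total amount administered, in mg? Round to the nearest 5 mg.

SCr = 272 / 88.4 = 3.077 mg/dL
CrCl = (140 − 48) × 54.8 / (72 × 3.077) × 0.85 = 5041.6 / 221.54 × 0.85 ≈ 19.3 mL/min
CrCl ≈ 19 mL/min.
zenogliptin: 10–39 mL/min → 50% of 200 mg = 100 mg.
fezovudine: 10–29 mL/min → 25% of 2000 mg = 500 mg.
Total = 100 + 500 = 600 mg.

600 mg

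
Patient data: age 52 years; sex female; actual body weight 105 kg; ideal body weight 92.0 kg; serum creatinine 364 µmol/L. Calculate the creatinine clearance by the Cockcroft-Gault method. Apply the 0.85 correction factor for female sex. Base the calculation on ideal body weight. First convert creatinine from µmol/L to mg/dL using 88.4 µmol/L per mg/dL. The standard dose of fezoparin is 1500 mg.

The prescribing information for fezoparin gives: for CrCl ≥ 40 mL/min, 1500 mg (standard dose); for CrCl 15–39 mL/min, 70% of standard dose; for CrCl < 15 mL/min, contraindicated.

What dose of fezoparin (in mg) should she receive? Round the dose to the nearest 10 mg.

SCr = 364 / 88.4 = 4.118 mg/dL
CrCl = (140 − 52) × 92 / (72 × 4.118) × 0.85 = 8096.0 / 296.50 × 0.85 ≈ 23.2 mL/min
CrCl ≈ 23 mL/min → bracket 15–39 mL/min.
70% of 1500 mg = 1050 mg

1050 mg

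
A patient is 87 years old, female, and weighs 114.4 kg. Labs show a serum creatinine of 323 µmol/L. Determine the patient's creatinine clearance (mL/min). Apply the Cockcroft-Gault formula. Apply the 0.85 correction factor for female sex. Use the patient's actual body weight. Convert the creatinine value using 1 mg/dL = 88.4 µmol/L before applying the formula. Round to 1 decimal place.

19.6 mL/min

SCr = 323 / 88.4 = 3.654 mg/dL
CrCl = (140 − 87) × 114.4 / (72 × 3.654) × 0.85 = 6063.2 / 263.09 × 0.85 ≈ 19.6 mL/min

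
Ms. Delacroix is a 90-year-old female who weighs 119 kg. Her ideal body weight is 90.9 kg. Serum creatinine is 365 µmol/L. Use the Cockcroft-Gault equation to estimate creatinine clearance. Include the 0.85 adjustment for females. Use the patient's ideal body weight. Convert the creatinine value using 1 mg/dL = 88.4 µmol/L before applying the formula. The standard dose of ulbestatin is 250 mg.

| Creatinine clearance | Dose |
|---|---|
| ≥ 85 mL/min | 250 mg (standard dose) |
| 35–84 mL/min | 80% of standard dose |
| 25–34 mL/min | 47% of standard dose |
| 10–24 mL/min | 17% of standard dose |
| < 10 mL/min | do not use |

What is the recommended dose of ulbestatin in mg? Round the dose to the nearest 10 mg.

40 mg

SCr = 365 / 88.4 = 4.129 mg/dL
CrCl = (140 − 90) × 90.9 / (72 × 4.129) × 0.85 = 4545.0 / 297.29 × 0.85 ≈ 13.0 mL/min
CrCl ≈ 13 mL/min → bracket 10–24 mL/min.
17% of 250 mg = 42.5 mg → 40 mg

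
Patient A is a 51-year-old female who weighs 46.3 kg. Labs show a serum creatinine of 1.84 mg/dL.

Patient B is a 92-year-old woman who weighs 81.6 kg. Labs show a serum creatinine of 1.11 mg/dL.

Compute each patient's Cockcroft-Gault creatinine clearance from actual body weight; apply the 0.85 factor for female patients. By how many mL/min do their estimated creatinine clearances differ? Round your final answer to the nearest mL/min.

Patient A: CrCl = (140 − 51) × 46.3 / (72 × 1.84) × 0.85 = 4120.7 / 132.48 × 0.85 ≈ 26.4 mL/min
Patient B: CrCl = (140 − 92) × 81.6 / (72 × 1.11) × 0.85 = 3916.8 / 79.92 × 0.85 ≈ 41.7 mL/min
|26.4 − 41.7| = 15.3 mL/min

15 mL/min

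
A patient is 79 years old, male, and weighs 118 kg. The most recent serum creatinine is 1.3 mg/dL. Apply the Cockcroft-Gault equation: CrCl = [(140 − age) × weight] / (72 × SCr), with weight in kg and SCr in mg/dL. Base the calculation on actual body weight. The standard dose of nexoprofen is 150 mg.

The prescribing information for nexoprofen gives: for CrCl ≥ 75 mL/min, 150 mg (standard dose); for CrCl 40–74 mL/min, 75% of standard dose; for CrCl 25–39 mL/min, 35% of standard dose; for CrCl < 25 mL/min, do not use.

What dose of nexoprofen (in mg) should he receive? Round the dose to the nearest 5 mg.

150 mg

CrCl = (140 − 79) × 118 / (72 × 1.3) = 7198.0 / 93.60 ≈ 76.9 mL/min
CrCl ≈ 77 mL/min → bracket ≥ 75 mL/min.
100% of 150 mg = 150 mg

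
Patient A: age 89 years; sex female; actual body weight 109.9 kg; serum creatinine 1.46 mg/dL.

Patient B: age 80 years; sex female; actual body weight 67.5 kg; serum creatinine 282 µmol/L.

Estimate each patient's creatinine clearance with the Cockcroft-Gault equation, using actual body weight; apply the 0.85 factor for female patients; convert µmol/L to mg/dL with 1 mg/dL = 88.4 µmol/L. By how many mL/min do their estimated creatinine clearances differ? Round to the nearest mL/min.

Patient A: CrCl = (140 − 89) × 109.9 / (72 × 1.46) × 0.85 = 5604.9 / 105.12 × 0.85 ≈ 45.3 mL/min
Patient B: SCr = 282 / 88.4 = 3.19 mg/dL
Patient B: CrCl = (140 − 80) × 67.5 / (72 × 3.19) × 0.85 = 4050.0 / 229.68 × 0.85 ≈ 15.0 mL/min
|45.3 − 15.0| = 30.3 mL/min

30 mL/min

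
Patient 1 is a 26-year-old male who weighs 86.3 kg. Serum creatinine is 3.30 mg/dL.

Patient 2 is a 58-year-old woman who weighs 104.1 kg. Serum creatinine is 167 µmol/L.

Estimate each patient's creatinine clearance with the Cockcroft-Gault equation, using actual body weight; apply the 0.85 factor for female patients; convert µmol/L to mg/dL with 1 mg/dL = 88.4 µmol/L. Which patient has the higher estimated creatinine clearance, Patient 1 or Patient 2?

Patient 2

Patient 1: CrCl = (140 − 26) × 86.3 / (72 × 3.3) = 9838.2 / 237.60 ≈ 41.4 mL/min
Patient 2: SCr = 167 / 88.4 = 1.889 mg/dL
Patient 2: CrCl = (140 − 58) × 104.1 / (72 × 1.889) × 0.85 = 8536.2 / 136.01 × 0.85 ≈ 53.3 mL/min
41.4 vs 53.3 mL/min → Patient 2 is higher.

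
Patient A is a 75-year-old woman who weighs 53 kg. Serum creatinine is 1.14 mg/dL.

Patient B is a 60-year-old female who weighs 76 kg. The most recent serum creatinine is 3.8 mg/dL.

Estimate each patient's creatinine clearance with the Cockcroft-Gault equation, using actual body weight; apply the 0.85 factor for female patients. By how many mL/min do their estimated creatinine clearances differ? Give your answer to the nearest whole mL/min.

Patient A: CrCl = (140 − 75) × 53 / (72 × 1.14) × 0.85 = 3445.0 / 82.08 × 0.85 ≈ 35.7 mL/min
Patient B: CrCl = (140 − 60) × 76 / (72 × 3.8) × 0.85 = 6080.0 / 273.60 × 0.85 ≈ 18.9 mL/min
|35.7 − 18.9| = 16.8 mL/min

17 mL/min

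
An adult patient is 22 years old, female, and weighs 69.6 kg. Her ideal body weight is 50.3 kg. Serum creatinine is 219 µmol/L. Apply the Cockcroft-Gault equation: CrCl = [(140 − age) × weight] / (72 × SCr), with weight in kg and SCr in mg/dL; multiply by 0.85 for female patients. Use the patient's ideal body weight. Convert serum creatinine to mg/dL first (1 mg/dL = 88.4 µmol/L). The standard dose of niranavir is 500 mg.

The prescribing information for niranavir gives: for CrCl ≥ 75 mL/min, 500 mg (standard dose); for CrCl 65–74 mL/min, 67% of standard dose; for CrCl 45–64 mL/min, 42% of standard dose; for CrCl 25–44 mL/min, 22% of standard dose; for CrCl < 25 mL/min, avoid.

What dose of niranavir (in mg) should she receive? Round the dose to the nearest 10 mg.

SCr = 219 / 88.4 = 2.477 mg/dL
CrCl = (140 − 22) × 50.3 / (72 × 2.477) × 0.85 = 5935.4 / 178.34 × 0.85 ≈ 28.3 mL/min
CrCl ≈ 28 mL/min → bracket 25–44 mL/min.
22% of 500 mg = 110 mg

110 mg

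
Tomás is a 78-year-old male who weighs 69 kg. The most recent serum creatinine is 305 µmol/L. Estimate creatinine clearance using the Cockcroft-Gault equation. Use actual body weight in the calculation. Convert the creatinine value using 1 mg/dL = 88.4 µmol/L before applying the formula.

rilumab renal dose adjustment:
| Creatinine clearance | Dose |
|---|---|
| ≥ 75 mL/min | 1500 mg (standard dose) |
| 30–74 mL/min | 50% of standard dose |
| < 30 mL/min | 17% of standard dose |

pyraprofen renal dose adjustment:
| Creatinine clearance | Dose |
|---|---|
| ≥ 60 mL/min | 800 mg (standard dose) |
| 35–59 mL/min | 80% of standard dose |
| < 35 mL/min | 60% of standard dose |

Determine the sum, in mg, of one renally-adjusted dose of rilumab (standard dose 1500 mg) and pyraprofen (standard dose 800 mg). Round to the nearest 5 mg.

SCr = 305 / 88.4 = 3.45 mg/dL
CrCl = (140 − 78) × 69 / (72 × 3.45) = 4278.0 / 248.40 ≈ 17.2 mL/min
CrCl ≈ 17 mL/min.
rilumab: < 30 mL/min → 17% of 1500 mg = 255 mg.
pyraprofen: < 35 mL/min → 60% of 800 mg = 480 mg.
Total = 255 + 480 = 735 mg.

735 mg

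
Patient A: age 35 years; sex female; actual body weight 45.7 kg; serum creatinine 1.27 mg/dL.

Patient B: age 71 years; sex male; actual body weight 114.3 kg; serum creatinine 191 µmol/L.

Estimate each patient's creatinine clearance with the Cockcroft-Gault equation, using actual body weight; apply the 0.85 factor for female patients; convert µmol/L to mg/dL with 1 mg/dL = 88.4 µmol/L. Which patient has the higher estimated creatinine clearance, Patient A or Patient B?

Patient B

Patient A: CrCl = (140 − 35) × 45.7 / (72 × 1.27) × 0.85 = 4798.5 / 91.44 × 0.85 ≈ 44.6 mL/min
Patient B: SCr = 191 / 88.4 = 2.161 mg/dL
Patient B: CrCl = (140 − 71) × 114.3 / (72 × 2.161) = 7886.7 / 155.59 ≈ 50.7 mL/min
44.6 vs 50.7 mL/min → Patient B is higher.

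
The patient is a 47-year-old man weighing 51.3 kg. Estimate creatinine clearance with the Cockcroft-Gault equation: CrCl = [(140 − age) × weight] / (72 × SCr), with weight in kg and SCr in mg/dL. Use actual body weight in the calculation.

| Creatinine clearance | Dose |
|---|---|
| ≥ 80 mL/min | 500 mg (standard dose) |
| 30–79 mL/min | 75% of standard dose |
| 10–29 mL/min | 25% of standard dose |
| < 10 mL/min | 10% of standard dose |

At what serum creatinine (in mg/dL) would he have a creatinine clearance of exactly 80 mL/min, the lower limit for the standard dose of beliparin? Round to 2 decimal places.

Standard dose requires CrCl ≥ 80 mL/min.
Set (140 − 47) × 51.3 / (72 × SCr) = 80
SCr = (140 − 47) × 51.3 / (72 × 80) = 0.828 mg/dL

0.83 mg/dL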